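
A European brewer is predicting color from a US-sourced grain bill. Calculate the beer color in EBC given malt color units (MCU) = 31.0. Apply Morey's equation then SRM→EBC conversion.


SRM = 1.4922·MCU^0.6859;  EBC = SRM·1.97
SRM = 1.4922·31.0^0.6859 = 15.7308
EBC = 15.7308·1.97

30.9898 EBC


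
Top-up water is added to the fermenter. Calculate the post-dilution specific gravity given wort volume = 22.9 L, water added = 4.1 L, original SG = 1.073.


SG_new = 1 + (SG_old − 1)·V_old/(V_old + V_water)
pts = (1.073 − 1)·1000·22.9/(22.9 + 4.1) = 61.9148
SG_new = 1 + 61.9148/1000

1.0619


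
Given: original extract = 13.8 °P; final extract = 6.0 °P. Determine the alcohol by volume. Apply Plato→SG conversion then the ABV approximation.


SG = 259/(259 − P);  ABV = (OG − FG)·131.25
OG = 259/(259 − 13.8) = 1.0563
FG = 259/(259 − 6.0) = 1.0237
ABV = (1.0563 − 1.0237)·131.25

4.2742 % ABV


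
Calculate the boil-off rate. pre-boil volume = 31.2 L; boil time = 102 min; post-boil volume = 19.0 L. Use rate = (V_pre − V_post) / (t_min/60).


rate = (31.2 − 19.0) / (102/60)

7.1765 L/hr


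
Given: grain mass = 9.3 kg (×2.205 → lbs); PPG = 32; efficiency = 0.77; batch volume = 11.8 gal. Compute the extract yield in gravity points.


points = lbs × PPG × eff / vol
lbs = 9.3 × 2.205 = 20.5065
points = 20.5065 × 32 × 0.77 / 11.8

42.8204 points


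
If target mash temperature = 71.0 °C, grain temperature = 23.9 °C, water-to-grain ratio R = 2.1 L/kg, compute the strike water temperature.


T_strike = (0.41/R)·(T_mash − T_grain) + T_mash
T_strike = (0.41/2.1)·(71.0 − 23.9) + 71.0

80.1957 °C


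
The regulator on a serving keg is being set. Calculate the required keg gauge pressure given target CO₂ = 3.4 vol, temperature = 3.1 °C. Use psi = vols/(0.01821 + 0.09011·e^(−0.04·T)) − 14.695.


psi = 3.4/(0.01821 + 0.09011·e^(−0.04·3.1)) − 14.695

20.0658 psi


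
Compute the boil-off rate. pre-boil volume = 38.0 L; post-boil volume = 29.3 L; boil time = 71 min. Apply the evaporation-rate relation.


rate = (V_pre − V_post) / (t_min/60)
rate = (38.0 − 29.3) / (71/60)

7.3521 L/hr


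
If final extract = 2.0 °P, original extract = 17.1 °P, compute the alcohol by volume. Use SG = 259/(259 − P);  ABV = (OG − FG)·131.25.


OG = 259/(259 − 17.1) = 1.0707
FG = 259/(259 − 2.0) = 1.0078
ABV = (1.0707 − 1.0078)·131.25

8.2567 % ABV


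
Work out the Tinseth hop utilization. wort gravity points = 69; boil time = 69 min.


U = 1.65·0.000125^(GP/1000) · (1 − e^(−0.04·t))/4.15
bigness = 1.65·0.000125^(69/1000) = 0.8875
boil_factor = (1 − e^(−0.04·69))/4.15 = 0.2257
U = 0.8875 · 0.2257

0.2003


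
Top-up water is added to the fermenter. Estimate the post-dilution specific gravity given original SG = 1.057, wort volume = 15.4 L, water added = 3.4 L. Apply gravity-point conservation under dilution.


SG_new = 1 + (SG_old − 1)·V_old/(V_old + V_water)
pts = (1.057 − 1)·1000·15.4/(15.4 + 3.4) = 46.6915
SG_new = 1 + 46.6915/1000

1.0467


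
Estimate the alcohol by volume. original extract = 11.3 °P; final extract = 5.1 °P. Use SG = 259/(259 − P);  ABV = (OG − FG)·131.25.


OG = 259/(259 − 11.3) = 1.0456
FG = 259/(259 − 5.1) = 1.0201
ABV = (1.0456 − 1.0201)·131.25

3.3512 % ABV


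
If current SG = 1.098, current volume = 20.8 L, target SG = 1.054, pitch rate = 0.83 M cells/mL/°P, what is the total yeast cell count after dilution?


V_w = V·((SG_c−1)/(SG_t−1)−1);  °P = 259 − 259/SG_t;  cells = rate·(V+V_w)·°P
V_w = 20.8·((1.098−1)/(1.054−1)−1) = 16.9481
V_final = 20.8 + 16.9481 = 37.7481
°P = 259 − 259/1.054 = 13.2694
cells = 0.83·37.7481·13.2694

415.7446 billion cells


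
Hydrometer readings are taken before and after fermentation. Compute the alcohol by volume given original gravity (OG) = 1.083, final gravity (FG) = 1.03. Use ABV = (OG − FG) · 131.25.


ABV = (1.083 − 1.03) · 131.25

6.9562 % ABV


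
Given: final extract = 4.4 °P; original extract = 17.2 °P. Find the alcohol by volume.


SG = 259/(259 − P);  ABV = (OG − FG)·131.25
OG = 259/(259 − 17.2) = 1.0711
FG = 259/(259 − 4.4) = 1.0173
ABV = (1.0711 − 1.0173)·131.25

7.0680 % ABV


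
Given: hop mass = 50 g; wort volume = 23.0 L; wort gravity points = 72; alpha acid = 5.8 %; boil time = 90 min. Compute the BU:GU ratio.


U = 1.65·0.000125^(GP/1000)·(1−e^(−0.04t))/4.15;  IBU = (α/100)·m·U·1000/V;  BU:GU = IBU/GP
U = 1.65·0.000125^(72/1000)·(1−e^(−0.04·90))/4.15 = 0.2025
IBU = (5.8/100)·50·0.2025·1000/23.0 = 25.5301
BU:GU = 25.5301/72

0.3546


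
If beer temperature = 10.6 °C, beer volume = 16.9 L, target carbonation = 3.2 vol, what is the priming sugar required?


residual = 14.695·(0.01821 + 0.09011·e^(−0.04·T));  sugar = (target − residual)·4.0·V
residual = 14.695·(0.01821 + 0.09011·e^(−0.04·10.6)) = 1.1342
sugar = (3.2 − 1.1342)·4.0·16.9

139.6506 g


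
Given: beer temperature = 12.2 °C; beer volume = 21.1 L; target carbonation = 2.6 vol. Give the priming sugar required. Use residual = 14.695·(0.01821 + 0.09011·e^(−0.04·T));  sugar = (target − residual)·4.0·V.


residual = 14.695·(0.01821 + 0.09011·e^(−0.04·12.2)) = 1.0804
sugar = (2.6 − 1.0804)·4.0·21.1

128.2509 g


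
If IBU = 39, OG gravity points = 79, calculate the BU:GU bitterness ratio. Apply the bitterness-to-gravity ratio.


BU:GU = IBU / OG_points
BU:GU = 39 / 79

0.4937


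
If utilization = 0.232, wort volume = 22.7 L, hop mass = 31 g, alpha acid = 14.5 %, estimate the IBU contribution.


IBU = (α/100)·mass·U·1000 / V
IBU = (14.5/100)·31·0.232·1000 / 22.7

45.9401 IBU


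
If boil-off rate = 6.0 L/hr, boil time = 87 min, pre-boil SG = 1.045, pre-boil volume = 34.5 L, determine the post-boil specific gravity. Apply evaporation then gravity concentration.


V_post = V_pre − rate·(t/60);  SG_post = 1 + (SG_pre−1)·V_pre/V_post
V_post = 34.5 − 6.0·(87/60) = 25.8000
SG_post = 1 + (1.045 − 1)·34.5/25.8000

1.0602


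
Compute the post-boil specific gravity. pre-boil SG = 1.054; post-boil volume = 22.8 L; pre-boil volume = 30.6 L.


SG_post = 1 + (SG_pre − 1)·V_pre/V_post
pts_pre = (1.054 − 1)·1000 = 54.0000
pts_post = 54.0000·30.6/22.8 = 72.4737
SG_post = 1 + 72.4737/1000

1.0725


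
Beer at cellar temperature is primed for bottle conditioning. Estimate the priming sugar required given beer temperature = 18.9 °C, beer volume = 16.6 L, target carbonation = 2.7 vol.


residual = 14.695·(0.01821 + 0.09011·e^(−0.04·T));  sugar = (target − residual)·4.0·V
residual = 14.695·(0.01821 + 0.09011·e^(−0.04·18.9)) = 0.8893
sugar = (2.7 − 0.8893)·4.0·16.6

120.2274 g


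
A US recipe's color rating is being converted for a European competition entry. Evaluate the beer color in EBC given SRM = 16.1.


EBC = SRM · 1.97
EBC = 16.1 · 1.97

31.7170 EBC


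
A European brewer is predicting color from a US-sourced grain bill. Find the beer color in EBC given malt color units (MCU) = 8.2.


SRM = 1.4922·MCU^0.6859;  EBC = SRM·1.97
SRM = 1.4922·8.2^0.6859 = 6.3185
EBC = 6.3185·1.97

12.4474 EBC


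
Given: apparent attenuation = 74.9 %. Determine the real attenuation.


RA = AA · 0.8192
RA = 74.9 · 0.8192

61.3581 %


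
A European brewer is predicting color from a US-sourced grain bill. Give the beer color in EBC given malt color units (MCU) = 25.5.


SRM = 1.4922·MCU^0.6859;  EBC = SRM·1.97
SRM = 1.4922·25.5^0.6859 = 13.7586
EBC = 13.7586·1.97

27.1044 EBC


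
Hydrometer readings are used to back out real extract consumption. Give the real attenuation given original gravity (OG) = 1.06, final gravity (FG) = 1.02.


AA = (OG−FG)/(OG−1)·100;  RA = AA·0.8192
AA = (1.06 − 1.02)/(1.06 − 1)·100 = 66.6667
RA = 66.6667·0.8192

54.6133 %


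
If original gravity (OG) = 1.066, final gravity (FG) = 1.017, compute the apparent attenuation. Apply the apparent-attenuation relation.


AA = (OG − FG)/(OG − 1) · 100
AA = (1.066 − 1.017)/(1.066 − 1) · 100

74.2424 %


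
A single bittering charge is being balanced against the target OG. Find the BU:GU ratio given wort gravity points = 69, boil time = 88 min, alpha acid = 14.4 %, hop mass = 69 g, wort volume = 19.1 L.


U = 1.65·0.000125^(GP/1000)·(1−e^(−0.04t))/4.15;  IBU = (α/100)·m·U·1000/V;  BU:GU = IBU/GP
U = 1.65·0.000125^(69/1000)·(1−e^(−0.04·88))/4.15 = 0.2075
IBU = (14.4/100)·69·0.2075·1000/19.1 = 107.9573
BU:GU = 107.9573/69

1.5646


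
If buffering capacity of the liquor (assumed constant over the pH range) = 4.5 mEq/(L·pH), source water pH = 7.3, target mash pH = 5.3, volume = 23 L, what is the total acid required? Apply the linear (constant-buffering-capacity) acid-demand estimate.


acid = buffering capacity · (pH_source − pH_target) · V
acid = 4.5 · (7.3 − 5.3) · 23

207.0000 mEq


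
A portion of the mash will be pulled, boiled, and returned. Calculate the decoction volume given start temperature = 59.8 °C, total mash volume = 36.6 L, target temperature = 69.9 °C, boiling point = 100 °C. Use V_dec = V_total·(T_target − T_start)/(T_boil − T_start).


V_dec = 36.6·(69.9 − 59.8)/(100 − 59.8)

9.1955 L


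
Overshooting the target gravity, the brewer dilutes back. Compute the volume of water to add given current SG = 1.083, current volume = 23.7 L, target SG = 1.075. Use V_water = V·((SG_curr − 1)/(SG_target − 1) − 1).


V_water = 23.7·((1.083 − 1)/(1.075 − 1) − 1)

2.5280 L


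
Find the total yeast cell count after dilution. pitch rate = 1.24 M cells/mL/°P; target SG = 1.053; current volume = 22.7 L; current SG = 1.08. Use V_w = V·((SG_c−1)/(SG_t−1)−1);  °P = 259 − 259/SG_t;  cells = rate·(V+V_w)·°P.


V_w = 22.7·((1.08−1)/(1.053−1)−1) = 11.5642
V_final = 22.7 + 11.5642 = 34.2642
°P = 259 − 259/1.053 = 13.0361
cells = 1.24·34.2642·13.0361

553.8714 billion cells


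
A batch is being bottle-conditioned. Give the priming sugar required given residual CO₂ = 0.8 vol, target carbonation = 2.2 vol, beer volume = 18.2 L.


sugar = (target − residual)·4.0·V
sugar = (2.2 − 0.8)·4.0·18.2

101.9200 g


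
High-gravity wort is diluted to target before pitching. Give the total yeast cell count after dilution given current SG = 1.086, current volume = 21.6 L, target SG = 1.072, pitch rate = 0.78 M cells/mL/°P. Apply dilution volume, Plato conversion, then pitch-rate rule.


V_w = V·((SG_c−1)/(SG_t−1)−1);  °P = 259 − 259/SG_t;  cells = rate·(V+V_w)·°P
V_w = 21.6·((1.086−1)/(1.072−1)−1) = 4.2000
V_final = 21.6 + 4.2000 = 25.8000
°P = 259 − 259/1.072 = 17.3955
cells = 0.78·25.8000·17.3955

350.0675 billion cells


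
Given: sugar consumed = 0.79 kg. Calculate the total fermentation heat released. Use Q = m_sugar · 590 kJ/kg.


Q = 0.79 · 590

466.1000 kJ


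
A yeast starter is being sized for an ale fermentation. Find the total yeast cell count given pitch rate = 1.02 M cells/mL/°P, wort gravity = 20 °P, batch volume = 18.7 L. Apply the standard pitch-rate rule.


cells (billions) = rate · V_L · °P
cells = 1.02 · 18.7 · 20

381.4800 billion cells


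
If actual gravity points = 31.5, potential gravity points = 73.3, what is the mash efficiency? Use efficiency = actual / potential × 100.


efficiency = 31.5 / 73.3 × 100

42.9741 %


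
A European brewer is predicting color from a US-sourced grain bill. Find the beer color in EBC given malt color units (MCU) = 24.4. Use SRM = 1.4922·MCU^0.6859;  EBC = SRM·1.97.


SRM = 1.4922·24.4^0.6859 = 13.3487
EBC = 13.3487·1.97

26.2969 EBC


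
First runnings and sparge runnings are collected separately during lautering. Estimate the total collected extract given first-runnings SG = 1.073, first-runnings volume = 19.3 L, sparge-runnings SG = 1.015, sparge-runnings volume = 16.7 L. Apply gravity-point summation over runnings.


total = Σ (SG_i − 1)·1000·V_i
first = (1.073 − 1)·1000·19.3 = 1408.9000
sparge = (1.015 − 1)·1000·16.7 = 250.5000
total = 1408.9000 + 250.5000

1659.4000 gravity·L


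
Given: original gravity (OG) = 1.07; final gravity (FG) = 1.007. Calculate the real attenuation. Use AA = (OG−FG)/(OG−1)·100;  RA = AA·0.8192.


AA = (1.07 − 1.007)/(1.07 − 1)·100 = 90.0000
RA = 90.0000·0.8192

73.7280 %


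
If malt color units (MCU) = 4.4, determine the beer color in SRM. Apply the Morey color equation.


SRM = 1.4922 · MCU^0.6859
SRM = 1.4922 · 4.4^0.6859

4.1226 SRM


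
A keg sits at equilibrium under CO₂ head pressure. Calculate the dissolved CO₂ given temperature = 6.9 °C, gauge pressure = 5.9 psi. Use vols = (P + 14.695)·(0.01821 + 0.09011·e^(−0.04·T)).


vols = (5.9 + 14.695)·(0.01821 + 0.09011·e^(−0.04·6.9))

1.7833 volumes


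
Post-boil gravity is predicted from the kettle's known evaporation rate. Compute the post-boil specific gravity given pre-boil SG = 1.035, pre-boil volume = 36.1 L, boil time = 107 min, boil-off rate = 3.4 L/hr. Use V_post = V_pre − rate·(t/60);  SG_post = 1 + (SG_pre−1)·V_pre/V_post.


V_post = 36.1 − 3.4·(107/60) = 30.0367
SG_post = 1 + (1.035 − 1)·36.1/30.0367

1.0421


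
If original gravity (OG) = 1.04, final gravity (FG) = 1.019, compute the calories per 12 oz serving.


ABW = (OG−FG)·131.25·0.79/FG;  °P = 259 − 259/SG (for OG→OE and FG→AE);  RE = 0.1808·OE + 0.8192·AE;  Cal = (6.9·ABW + 4·(RE−0.1))·FG·3.55
ABW = (1.04 − 1.019)·131.25·0.79/1.019 = 2.1368
OE = 259 − 259/1.04 = 9.9615 °P
AE = 259 − 259/1.019 = 4.8292 °P
RE = 0.1808·9.9615 + 0.8192·4.8292 = 5.7572 °P
Cal = (6.9·2.1368 + 4·(5.7572−0.1))·1.019·3.55

135.1944 kcal


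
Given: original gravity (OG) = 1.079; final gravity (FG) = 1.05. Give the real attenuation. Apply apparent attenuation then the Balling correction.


AA = (OG−FG)/(OG−1)·100;  RA = AA·0.8192
AA = (1.079 − 1.05)/(1.079 − 1)·100 = 36.7089
RA = 36.7089·0.8192

30.0719 %


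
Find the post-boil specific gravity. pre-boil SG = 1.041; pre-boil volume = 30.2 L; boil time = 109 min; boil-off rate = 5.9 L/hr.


V_post = V_pre − rate·(t/60);  SG_post = 1 + (SG_pre−1)·V_pre/V_post
V_post = 30.2 − 5.9·(109/60) = 19.4817
SG_post = 1 + (1.041 − 1)·30.2/19.4817

1.0636


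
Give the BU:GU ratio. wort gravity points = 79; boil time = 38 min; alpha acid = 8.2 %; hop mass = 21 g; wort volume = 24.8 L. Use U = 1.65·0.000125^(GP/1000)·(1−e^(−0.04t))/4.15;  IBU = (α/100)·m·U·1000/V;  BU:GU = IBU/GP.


U = 1.65·0.000125^(79/1000)·(1−e^(−0.04·38))/4.15 = 0.1527
IBU = (8.2/100)·21·0.1527·1000/24.8 = 10.6044
BU:GU = 10.6044/79

0.1342


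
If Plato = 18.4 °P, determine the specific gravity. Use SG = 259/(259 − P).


SG = 259/(259 − 18.4)

1.0765


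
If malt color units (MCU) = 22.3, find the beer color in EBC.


SRM = 1.4922·MCU^0.6859;  EBC = SRM·1.97
SRM = 1.4922·22.3^0.6859 = 12.5496
EBC = 12.5496·1.97

24.7227 EBC


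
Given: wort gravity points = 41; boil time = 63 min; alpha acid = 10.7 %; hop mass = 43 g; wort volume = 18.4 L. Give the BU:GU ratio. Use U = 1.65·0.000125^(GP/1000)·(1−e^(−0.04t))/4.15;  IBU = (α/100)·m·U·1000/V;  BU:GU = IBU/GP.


U = 1.65·0.000125^(41/1000)·(1−e^(−0.04·63))/4.15 = 0.2529
IBU = (10.7/100)·43·0.2529·1000/18.4 = 63.2433
BU:GU = 63.2433/41

1.5425


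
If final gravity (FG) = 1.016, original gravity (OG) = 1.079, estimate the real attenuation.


AA = (OG−FG)/(OG−1)·100;  RA = AA·0.8192
AA = (1.079 − 1.016)/(1.079 − 1)·100 = 79.7468
RA = 79.7468·0.8192

65.3286 %


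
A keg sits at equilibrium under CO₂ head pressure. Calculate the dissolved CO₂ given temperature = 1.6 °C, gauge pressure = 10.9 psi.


vols = (P + 14.695)·(0.01821 + 0.09011·e^(−0.04·T))
vols = (10.9 + 14.695)·(0.01821 + 0.09011·e^(−0.04·1.6))

2.6295 volumes


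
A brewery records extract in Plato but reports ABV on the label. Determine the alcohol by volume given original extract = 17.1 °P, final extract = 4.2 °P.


SG = 259/(259 − P);  ABV = (OG − FG)·131.25
OG = 259/(259 − 17.1) = 1.0707
FG = 259/(259 − 4.2) = 1.0165
ABV = (1.0707 − 1.0165)·131.25

7.1146 % ABV


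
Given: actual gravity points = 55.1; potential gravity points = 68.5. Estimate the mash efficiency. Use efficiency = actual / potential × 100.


efficiency = 55.1 / 68.5 × 100

80.4380 %


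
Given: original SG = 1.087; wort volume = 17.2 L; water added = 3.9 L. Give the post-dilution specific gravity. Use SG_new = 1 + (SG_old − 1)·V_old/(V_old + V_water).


pts = (1.087 − 1)·1000·17.2/(17.2 + 3.9) = 70.9194
SG_new = 1 + 70.9194/1000

1.0709


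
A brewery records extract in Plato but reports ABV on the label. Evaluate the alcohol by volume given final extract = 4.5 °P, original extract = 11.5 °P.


SG = 259/(259 − P);  ABV = (OG − FG)·131.25
OG = 259/(259 − 11.5) = 1.0465
FG = 259/(259 − 4.5) = 1.0177
ABV = (1.0465 − 1.0177)·131.25

3.7778 % ABV


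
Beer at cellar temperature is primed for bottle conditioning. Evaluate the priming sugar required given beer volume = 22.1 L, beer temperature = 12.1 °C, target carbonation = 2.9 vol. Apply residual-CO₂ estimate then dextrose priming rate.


residual = 14.695·(0.01821 + 0.09011·e^(−0.04·T));  sugar = (target − residual)·4.0·V
residual = 14.695·(0.01821 + 0.09011·e^(−0.04·12.1)) = 1.0837
sugar = (2.9 − 1.0837)·4.0·22.1

160.5612 g


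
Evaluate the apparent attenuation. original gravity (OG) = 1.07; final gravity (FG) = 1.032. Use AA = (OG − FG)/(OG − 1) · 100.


AA = (1.07 − 1.032)/(1.07 − 1) · 100

54.2857 %


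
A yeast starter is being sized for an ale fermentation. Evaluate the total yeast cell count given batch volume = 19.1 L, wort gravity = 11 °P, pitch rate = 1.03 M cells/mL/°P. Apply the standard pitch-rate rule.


cells (billions) = rate · V_L · °P
cells = 1.03 · 19.1 · 11

216.4030 billion cells


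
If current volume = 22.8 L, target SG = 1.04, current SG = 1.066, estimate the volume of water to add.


V_water = V·((SG_curr − 1)/(SG_target − 1) − 1)
V_water = 22.8·((1.066 − 1)/(1.04 − 1) − 1)

14.8200 L


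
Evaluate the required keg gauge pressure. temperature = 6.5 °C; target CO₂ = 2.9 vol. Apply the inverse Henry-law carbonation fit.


psi = vols/(0.01821 + 0.09011·e^(−0.04·T)) − 14.695
psi = 2.9/(0.01821 + 0.09011·e^(−0.04·6.5)) − 14.695

18.3762 psi


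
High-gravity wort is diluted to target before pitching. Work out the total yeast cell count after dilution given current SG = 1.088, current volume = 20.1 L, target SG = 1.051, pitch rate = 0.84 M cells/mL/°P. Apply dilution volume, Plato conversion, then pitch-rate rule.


V_w = V·((SG_c−1)/(SG_t−1)−1);  °P = 259 − 259/SG_t;  cells = rate·(V+V_w)·°P
V_w = 20.1·((1.088−1)/(1.051−1)−1) = 14.5824
V_final = 20.1 + 14.5824 = 34.6824
°P = 259 − 259/1.051 = 12.5680
cells = 0.84·34.6824·12.5680

366.1466 billion cells


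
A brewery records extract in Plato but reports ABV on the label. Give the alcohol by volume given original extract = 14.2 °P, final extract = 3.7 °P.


SG = 259/(259 − P);  ABV = (OG − FG)·131.25
OG = 259/(259 − 14.2) = 1.0580
FG = 259/(259 − 3.7) = 1.0145
ABV = (1.0580 − 1.0145)·131.25

5.7112 % ABV


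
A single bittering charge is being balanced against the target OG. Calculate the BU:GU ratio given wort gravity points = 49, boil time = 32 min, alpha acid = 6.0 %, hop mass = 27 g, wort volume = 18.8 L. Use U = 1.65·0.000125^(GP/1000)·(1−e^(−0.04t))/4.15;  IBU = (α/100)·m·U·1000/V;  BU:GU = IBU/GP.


U = 1.65·0.000125^(49/1000)·(1−e^(−0.04·32))/4.15 = 0.1848
IBU = (6.0/100)·27·0.1848·1000/18.8 = 15.9242
BU:GU = 15.9242/49

0.3250


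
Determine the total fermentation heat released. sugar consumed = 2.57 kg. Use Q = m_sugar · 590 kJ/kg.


Q = 2.57 · 590

1516.3000 kJ


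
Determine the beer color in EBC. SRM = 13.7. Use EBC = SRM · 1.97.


EBC = 13.7 · 1.97

26.9890 EBC


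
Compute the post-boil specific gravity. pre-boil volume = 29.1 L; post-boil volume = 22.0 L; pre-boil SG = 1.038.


SG_post = 1 + (SG_pre − 1)·V_pre/V_post
pts_pre = (1.038 − 1)·1000 = 38.0000
pts_post = 38.0000·29.1/22.0 = 50.2636
SG_post = 1 + 50.2636/1000

1.0503


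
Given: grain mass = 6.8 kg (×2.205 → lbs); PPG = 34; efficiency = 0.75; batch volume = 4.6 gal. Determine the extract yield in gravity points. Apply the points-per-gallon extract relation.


points = lbs × PPG × eff / vol
lbs = 6.8 × 2.205 = 14.9940
points = 14.9940 × 34 × 0.75 / 4.6

83.1189 points


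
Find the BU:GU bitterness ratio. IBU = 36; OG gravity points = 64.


BU:GU = IBU / OG_points
BU:GU = 36 / 64

0.5625


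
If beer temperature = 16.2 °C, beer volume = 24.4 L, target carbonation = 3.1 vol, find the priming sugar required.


residual = 14.695·(0.01821 + 0.09011·e^(−0.04·T));  sugar = (target − residual)·4.0·V
residual = 14.695·(0.01821 + 0.09011·e^(−0.04·16.2)) = 0.9603
sugar = (3.1 − 0.9603)·4.0·24.4

208.8391 g


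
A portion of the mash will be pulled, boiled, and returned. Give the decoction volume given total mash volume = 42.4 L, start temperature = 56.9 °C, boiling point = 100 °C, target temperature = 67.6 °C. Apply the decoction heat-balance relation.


V_dec = V_total·(T_target − T_start)/(T_boil − T_start)
V_dec = 42.4·(67.6 − 56.9)/(100 − 56.9)

10.5262 L


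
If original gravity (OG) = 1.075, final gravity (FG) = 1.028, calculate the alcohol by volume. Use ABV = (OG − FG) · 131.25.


ABV = (1.075 − 1.028) · 131.25

6.1687 % ABV


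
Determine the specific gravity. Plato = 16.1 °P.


SG = 259/(259 − P)
SG = 259/(259 − 16.1)

1.0663


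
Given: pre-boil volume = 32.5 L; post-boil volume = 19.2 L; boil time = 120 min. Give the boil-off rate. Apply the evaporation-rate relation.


rate = (V_pre − V_post) / (t_min/60)
rate = (32.5 − 19.2) / (120/60)

6.6500 L/hr


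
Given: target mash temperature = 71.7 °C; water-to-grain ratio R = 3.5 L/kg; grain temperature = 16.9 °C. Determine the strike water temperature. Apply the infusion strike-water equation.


T_strike = (0.41/R)·(T_mash − T_grain) + T_mash
T_strike = (0.41/3.5)·(71.7 − 16.9) + 71.7

78.1194 °C


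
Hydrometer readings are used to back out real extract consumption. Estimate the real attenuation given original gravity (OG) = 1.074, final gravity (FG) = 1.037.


AA = (OG−FG)/(OG−1)·100;  RA = AA·0.8192
AA = (1.074 − 1.037)/(1.074 − 1)·100 = 50.0000
RA = 50.0000·0.8192

40.9600 %


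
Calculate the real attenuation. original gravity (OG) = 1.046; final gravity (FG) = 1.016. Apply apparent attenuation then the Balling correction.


AA = (OG−FG)/(OG−1)·100;  RA = AA·0.8192
AA = (1.046 − 1.016)/(1.046 − 1)·100 = 65.2174
RA = 65.2174·0.8192

53.4261 %


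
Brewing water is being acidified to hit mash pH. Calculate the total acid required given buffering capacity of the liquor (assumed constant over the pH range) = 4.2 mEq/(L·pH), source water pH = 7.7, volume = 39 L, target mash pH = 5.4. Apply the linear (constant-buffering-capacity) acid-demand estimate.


acid = buffering capacity · (pH_source − pH_target) · V
acid = 4.2 · (7.7 − 5.4) · 39

376.7400 mEq


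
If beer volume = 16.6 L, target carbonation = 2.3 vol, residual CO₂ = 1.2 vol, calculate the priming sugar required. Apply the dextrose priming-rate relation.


sugar = (target − residual)·4.0·V
sugar = (2.3 − 1.2)·4.0·16.6

73.0400 g


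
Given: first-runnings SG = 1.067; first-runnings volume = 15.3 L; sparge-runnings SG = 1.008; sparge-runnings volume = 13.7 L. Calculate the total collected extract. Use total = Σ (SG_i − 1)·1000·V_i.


first = (1.067 − 1)·1000·15.3 = 1025.1000
sparge = (1.008 − 1)·1000·13.7 = 109.6000
total = 1025.1000 + 109.6000

1134.7000 gravity·L


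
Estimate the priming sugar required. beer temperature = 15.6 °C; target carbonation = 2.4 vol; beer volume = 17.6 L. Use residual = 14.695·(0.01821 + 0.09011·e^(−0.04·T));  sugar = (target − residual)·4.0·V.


residual = 14.695·(0.01821 + 0.09011·e^(−0.04·15.6)) = 0.9771
sugar = (2.4 − 0.9771)·4.0·17.6

100.1735 g


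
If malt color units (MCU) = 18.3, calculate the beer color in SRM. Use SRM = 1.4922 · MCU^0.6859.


SRM = 1.4922 · 18.3^0.6859

10.9583 SRM


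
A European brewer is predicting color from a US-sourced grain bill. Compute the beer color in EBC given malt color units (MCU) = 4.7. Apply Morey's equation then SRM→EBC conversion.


SRM = 1.4922·MCU^0.6859;  EBC = SRM·1.97
SRM = 1.4922·4.7^0.6859 = 4.3134
EBC = 4.3134·1.97

8.4974 EBC


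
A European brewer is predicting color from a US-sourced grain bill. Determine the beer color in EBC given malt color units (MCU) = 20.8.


SRM = 1.4922·MCU^0.6859;  EBC = SRM·1.97
SRM = 1.4922·20.8^0.6859 = 11.9643
EBC = 11.9643·1.97

23.5696 EBC


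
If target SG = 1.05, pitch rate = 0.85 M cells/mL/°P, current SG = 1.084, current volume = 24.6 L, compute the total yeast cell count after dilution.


V_w = V·((SG_c−1)/(SG_t−1)−1);  °P = 259 − 259/SG_t;  cells = rate·(V+V_w)·°P
V_w = 24.6·((1.084−1)/(1.05−1)−1) = 16.7280
V_final = 24.6 + 16.7280 = 41.3280
°P = 259 − 259/1.05 = 12.3333
cells = 0.85·41.3280·12.3333

433.2552 billion cells


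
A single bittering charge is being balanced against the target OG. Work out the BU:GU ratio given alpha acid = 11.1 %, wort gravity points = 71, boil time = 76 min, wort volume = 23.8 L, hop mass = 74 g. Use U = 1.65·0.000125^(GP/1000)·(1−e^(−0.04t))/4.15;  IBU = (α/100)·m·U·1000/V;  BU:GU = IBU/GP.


U = 1.65·0.000125^(71/1000)·(1−e^(−0.04·76))/4.15 = 0.2000
IBU = (11.1/100)·74·0.2000·1000/23.8 = 69.0250
BU:GU = 69.0250/71

0.9722


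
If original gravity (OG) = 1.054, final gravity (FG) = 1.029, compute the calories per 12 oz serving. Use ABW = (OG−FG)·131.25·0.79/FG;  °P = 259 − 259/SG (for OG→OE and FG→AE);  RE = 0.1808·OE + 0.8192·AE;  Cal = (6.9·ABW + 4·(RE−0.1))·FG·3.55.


ABW = (1.054 − 1.029)·131.25·0.79/1.029 = 2.5191
OE = 259 − 259/1.054 = 13.2694 °P
AE = 259 − 259/1.029 = 7.2993 °P
RE = 0.1808·13.2694 + 0.8192·7.2993 = 8.3787 °P
Cal = (6.9·2.5191 + 4·(8.3787−0.1))·1.029·3.55

184.4626 kcal


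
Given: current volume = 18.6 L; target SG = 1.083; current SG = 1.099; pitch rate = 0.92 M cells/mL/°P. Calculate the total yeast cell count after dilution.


V_w = V·((SG_c−1)/(SG_t−1)−1);  °P = 259 − 259/SG_t;  cells = rate·(V+V_w)·°P
V_w = 18.6·((1.099−1)/(1.083−1)−1) = 3.5855
V_final = 18.6 + 3.5855 = 22.1855
°P = 259 − 259/1.083 = 19.8495
cells = 0.92·22.1855·19.8495

405.1420 billion cells


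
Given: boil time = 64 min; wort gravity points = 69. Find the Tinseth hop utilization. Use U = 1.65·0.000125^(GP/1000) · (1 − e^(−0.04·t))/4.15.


bigness = 1.65·0.000125^(69/1000) = 0.8875
boil_factor = (1 − e^(−0.04·64))/4.15 = 0.2223
U = 0.8875 · 0.2223

0.1973


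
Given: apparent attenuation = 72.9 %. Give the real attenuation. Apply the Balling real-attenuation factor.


RA = AA · 0.8192
RA = 72.9 · 0.8192

59.7197 %


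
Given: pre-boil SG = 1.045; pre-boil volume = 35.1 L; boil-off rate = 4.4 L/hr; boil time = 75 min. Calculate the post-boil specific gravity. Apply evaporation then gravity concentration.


V_post = V_pre − rate·(t/60);  SG_post = 1 + (SG_pre−1)·V_pre/V_post
V_post = 35.1 − 4.4·(75/60) = 29.6000
SG_post = 1 + (1.045 − 1)·35.1/29.6000

1.0534


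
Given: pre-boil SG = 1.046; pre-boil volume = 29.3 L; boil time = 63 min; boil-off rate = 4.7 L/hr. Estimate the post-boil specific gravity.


V_post = V_pre − rate·(t/60);  SG_post = 1 + (SG_pre−1)·V_pre/V_post
V_post = 29.3 − 4.7·(63/60) = 24.3650
SG_post = 1 + (1.046 − 1)·29.3/24.3650

1.0553


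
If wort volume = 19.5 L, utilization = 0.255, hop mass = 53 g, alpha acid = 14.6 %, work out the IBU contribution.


IBU = (α/100)·mass·U·1000 / V
IBU = (14.6/100)·53·0.255·1000 / 19.5

101.1892 IBU


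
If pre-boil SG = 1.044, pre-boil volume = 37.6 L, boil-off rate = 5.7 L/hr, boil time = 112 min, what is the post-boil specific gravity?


V_post = V_pre − rate·(t/60);  SG_post = 1 + (SG_pre−1)·V_pre/V_post
V_post = 37.6 − 5.7·(112/60) = 26.9600
SG_post = 1 + (1.044 − 1)·37.6/26.9600

1.0614


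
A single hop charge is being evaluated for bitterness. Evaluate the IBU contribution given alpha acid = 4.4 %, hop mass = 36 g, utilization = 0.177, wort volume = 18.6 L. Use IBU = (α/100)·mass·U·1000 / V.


IBU = (4.4/100)·36·0.177·1000 / 18.6

15.0735 IBU


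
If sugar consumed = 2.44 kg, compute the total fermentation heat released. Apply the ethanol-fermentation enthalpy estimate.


Q = m_sugar · 590 kJ/kg
Q = 2.44 · 590

1439.6000 kJ


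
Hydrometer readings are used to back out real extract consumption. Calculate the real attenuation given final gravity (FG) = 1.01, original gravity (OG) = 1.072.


AA = (OG−FG)/(OG−1)·100;  RA = AA·0.8192
AA = (1.072 − 1.01)/(1.072 − 1)·100 = 86.1111
RA = 86.1111·0.8192

70.5422 %


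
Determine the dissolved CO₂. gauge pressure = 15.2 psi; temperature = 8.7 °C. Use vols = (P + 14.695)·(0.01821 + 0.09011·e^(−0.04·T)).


vols = (15.2 + 14.695)·(0.01821 + 0.09011·e^(−0.04·8.7))

2.4465 volumes


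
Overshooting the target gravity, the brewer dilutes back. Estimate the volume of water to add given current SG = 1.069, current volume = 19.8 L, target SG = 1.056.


V_water = V·((SG_curr − 1)/(SG_target − 1) − 1)
V_water = 19.8·((1.069 − 1)/(1.056 − 1) − 1)

4.5964 L


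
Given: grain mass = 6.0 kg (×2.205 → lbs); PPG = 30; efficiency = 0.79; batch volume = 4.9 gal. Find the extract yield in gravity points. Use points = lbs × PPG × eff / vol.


lbs = 6.0 × 2.205 = 13.2300
points = 13.2300 × 30 × 0.79 / 4.9

63.9900 points


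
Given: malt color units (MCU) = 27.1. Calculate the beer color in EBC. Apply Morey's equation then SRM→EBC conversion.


SRM = 1.4922·MCU^0.6859;  EBC = SRM·1.97
SRM = 1.4922·27.1^0.6859 = 14.3450
EBC = 14.3450·1.97

28.2597 EBC


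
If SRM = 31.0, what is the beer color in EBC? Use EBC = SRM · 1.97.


EBC = 31.0 · 1.97

61.0700 EBC


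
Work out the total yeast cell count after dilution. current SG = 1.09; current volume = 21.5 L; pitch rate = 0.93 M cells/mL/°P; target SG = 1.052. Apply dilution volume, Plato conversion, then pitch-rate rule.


V_w = V·((SG_c−1)/(SG_t−1)−1);  °P = 259 − 259/SG_t;  cells = rate·(V+V_w)·°P
V_w = 21.5·((1.09−1)/(1.052−1)−1) = 15.7115
V_final = 21.5 + 15.7115 = 37.2115
°P = 259 − 259/1.052 = 12.8023
cells = 0.93·37.2115·12.8023

443.0451 billion cells


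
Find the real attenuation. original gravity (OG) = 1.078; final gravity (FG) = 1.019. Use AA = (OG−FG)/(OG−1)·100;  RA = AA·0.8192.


AA = (1.078 − 1.019)/(1.078 − 1)·100 = 75.6410
RA = 75.6410·0.8192

61.9651 %


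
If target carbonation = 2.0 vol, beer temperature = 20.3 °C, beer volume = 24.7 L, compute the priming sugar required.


residual = 14.695·(0.01821 + 0.09011·e^(−0.04·T));  sugar = (target − residual)·4.0·V
residual = 14.695·(0.01821 + 0.09011·e^(−0.04·20.3)) = 0.8555
sugar = (2.0 − 0.8555)·4.0·24.7

113.0781 g


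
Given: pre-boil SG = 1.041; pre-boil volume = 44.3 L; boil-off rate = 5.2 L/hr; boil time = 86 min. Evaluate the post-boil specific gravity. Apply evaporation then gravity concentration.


V_post = V_pre − rate·(t/60);  SG_post = 1 + (SG_pre−1)·V_pre/V_post
V_post = 44.3 − 5.2·(86/60) = 36.8467
SG_post = 1 + (1.041 − 1)·44.3/36.8467

1.0493


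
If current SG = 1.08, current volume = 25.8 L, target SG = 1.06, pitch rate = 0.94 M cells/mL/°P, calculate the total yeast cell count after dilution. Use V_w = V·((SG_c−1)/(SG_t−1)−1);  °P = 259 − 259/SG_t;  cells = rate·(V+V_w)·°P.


V_w = 25.8·((1.08−1)/(1.06−1)−1) = 8.6000
V_final = 25.8 + 8.6000 = 34.4000
°P = 259 − 259/1.06 = 14.6604
cells = 0.94·34.4000·14.6604

474.0580 billion cells


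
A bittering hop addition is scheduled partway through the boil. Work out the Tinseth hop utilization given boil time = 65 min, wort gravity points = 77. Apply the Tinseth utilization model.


U = 1.65·0.000125^(GP/1000) · (1 − e^(−0.04·t))/4.15
bigness = 1.65·0.000125^(77/1000) = 0.8259
boil_factor = (1 − e^(−0.04·65))/4.15 = 0.2231
U = 0.8259 · 0.2231

0.1842


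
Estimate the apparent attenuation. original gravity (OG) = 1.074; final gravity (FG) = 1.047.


AA = (OG − FG)/(OG − 1) · 100
AA = (1.074 − 1.047)/(1.074 − 1) · 100

36.4865 %


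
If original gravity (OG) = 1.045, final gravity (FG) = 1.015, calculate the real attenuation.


AA = (OG−FG)/(OG−1)·100;  RA = AA·0.8192
AA = (1.045 − 1.015)/(1.045 − 1)·100 = 66.6667
RA = 66.6667·0.8192

54.6133 %


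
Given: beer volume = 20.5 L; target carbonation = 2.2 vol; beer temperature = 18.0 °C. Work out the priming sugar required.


residual = 14.695·(0.01821 + 0.09011·e^(−0.04·T));  sugar = (target − residual)·4.0·V
residual = 14.695·(0.01821 + 0.09011·e^(−0.04·18.0)) = 0.9121
sugar = (2.2 − 0.9121)·4.0·20.5

105.6048 g


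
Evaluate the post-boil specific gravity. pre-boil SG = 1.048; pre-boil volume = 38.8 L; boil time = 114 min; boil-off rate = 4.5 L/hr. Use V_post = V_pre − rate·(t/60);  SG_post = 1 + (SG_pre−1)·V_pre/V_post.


V_post = 38.8 − 4.5·(114/60) = 30.2500
SG_post = 1 + (1.048 − 1)·38.8/30.2500

1.0616


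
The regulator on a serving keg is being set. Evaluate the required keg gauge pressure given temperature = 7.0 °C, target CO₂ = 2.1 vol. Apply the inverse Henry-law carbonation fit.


psi = vols/(0.01821 + 0.09011·e^(−0.04·T)) − 14.695
psi = 2.1/(0.01821 + 0.09011·e^(−0.04·7.0)) − 14.695

9.6349 psi


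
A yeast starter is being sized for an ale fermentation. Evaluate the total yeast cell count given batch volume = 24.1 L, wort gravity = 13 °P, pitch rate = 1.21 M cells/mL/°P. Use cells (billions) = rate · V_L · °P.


cells = 1.21 · 24.1 · 13

379.0930 billion cells


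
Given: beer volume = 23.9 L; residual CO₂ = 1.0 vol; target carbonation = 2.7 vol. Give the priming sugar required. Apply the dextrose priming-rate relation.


sugar = (target − residual)·4.0·V
sugar = (2.7 − 1.0)·4.0·23.9

162.5200 g


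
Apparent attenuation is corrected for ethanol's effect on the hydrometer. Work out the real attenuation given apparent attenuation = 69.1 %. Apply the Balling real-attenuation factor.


RA = AA · 0.8192
RA = 69.1 · 0.8192

56.6067 %


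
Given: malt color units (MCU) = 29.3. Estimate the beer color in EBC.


SRM = 1.4922·MCU^0.6859;  EBC = SRM·1.97
SRM = 1.4922·29.3^0.6859 = 15.1339
EBC = 15.1339·1.97

29.8138 EBC


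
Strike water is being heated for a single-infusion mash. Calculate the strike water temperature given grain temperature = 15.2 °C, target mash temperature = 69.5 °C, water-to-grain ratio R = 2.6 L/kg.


T_strike = (0.41/R)·(T_mash − T_grain) + T_mash
T_strike = (0.41/2.6)·(69.5 − 15.2) + 69.5

78.0627 °C


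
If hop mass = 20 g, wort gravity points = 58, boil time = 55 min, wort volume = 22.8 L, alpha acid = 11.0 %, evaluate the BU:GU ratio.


U = 1.65·0.000125^(GP/1000)·(1−e^(−0.04t))/4.15;  IBU = (α/100)·m·U·1000/V;  BU:GU = IBU/GP
U = 1.65·0.000125^(58/1000)·(1−e^(−0.04·55))/4.15 = 0.2099
IBU = (11.0/100)·20·0.2099·1000/22.8 = 20.2555
BU:GU = 20.2555/58

0.3492


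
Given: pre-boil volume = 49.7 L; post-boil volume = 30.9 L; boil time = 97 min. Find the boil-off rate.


rate = (V_pre − V_post) / (t_min/60)
rate = (49.7 − 30.9) / (97/60)

11.6289 L/hr


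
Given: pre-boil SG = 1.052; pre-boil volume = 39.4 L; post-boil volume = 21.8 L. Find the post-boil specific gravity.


SG_post = 1 + (SG_pre − 1)·V_pre/V_post
pts_pre = (1.052 − 1)·1000 = 52.0000
pts_post = 52.0000·39.4/21.8 = 93.9817
SG_post = 1 + 93.9817/1000

1.0940


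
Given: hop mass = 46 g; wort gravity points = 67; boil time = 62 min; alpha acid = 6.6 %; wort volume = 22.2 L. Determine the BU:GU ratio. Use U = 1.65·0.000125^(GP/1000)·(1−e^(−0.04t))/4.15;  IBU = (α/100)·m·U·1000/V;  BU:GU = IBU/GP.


U = 1.65·0.000125^(67/1000)·(1−e^(−0.04·62))/4.15 = 0.1995
IBU = (6.6/100)·46·0.1995·1000/22.2 = 27.2832
BU:GU = 27.2832/67

0.4072


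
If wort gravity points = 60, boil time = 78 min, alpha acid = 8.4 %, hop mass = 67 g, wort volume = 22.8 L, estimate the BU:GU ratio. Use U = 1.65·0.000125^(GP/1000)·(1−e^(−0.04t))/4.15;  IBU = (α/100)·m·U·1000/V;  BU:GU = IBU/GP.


U = 1.65·0.000125^(60/1000)·(1−e^(−0.04·78))/4.15 = 0.2216
IBU = (8.4/100)·67·0.2216·1000/22.8 = 54.7087
BU:GU = 54.7087/60

0.9118


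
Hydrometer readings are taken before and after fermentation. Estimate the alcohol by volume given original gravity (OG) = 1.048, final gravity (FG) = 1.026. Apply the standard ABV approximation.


ABV = (OG − FG) · 131.25
ABV = (1.048 − 1.026) · 131.25

2.8875 % ABV


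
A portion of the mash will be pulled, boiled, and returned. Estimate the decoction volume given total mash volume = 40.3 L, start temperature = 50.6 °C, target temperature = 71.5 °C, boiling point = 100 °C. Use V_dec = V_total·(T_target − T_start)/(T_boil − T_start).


V_dec = 40.3·(71.5 − 50.6)/(100 − 50.6)

17.0500 L


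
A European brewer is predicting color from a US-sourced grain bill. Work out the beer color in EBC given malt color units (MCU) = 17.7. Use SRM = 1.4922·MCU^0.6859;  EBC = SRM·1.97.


SRM = 1.4922·17.7^0.6859 = 10.7106
EBC = 10.7106·1.97

21.0998 EBC


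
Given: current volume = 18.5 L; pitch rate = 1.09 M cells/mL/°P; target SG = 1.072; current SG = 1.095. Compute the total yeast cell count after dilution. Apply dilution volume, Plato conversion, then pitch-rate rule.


V_w = V·((SG_c−1)/(SG_t−1)−1);  °P = 259 − 259/SG_t;  cells = rate·(V+V_w)·°P
V_w = 18.5·((1.095−1)/(1.072−1)−1) = 5.9097
V_final = 18.5 + 5.9097 = 24.4097
°P = 259 − 259/1.072 = 17.3955
cells = 1.09·24.4097·17.3955

462.8357 billion cells


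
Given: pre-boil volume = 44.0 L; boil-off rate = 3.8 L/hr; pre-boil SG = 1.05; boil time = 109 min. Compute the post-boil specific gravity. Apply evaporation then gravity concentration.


V_post = V_pre − rate·(t/60);  SG_post = 1 + (SG_pre−1)·V_pre/V_post
V_post = 44.0 − 3.8·(109/60) = 37.0967
SG_post = 1 + (1.05 − 1)·44.0/37.0967

1.0593


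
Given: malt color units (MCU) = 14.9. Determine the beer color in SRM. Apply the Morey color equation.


SRM = 1.4922 · MCU^0.6859
SRM = 1.4922 · 14.9^0.6859

9.5173 SRM


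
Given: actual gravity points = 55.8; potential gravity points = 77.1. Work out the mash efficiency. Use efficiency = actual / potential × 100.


efficiency = 55.8 / 77.1 × 100

72.3735 %


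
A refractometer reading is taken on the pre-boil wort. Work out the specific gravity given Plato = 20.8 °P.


SG = 259/(259 − P)
SG = 259/(259 − 20.8)

1.0873


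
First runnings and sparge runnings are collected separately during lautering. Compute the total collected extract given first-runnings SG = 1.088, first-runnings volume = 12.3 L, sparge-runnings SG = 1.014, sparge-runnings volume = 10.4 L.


total = Σ (SG_i − 1)·1000·V_i
first = (1.088 − 1)·1000·12.3 = 1082.4000
sparge = (1.014 − 1)·1000·10.4 = 145.6000
total = 1082.4000 + 145.6000

1228.0000 gravity·L
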